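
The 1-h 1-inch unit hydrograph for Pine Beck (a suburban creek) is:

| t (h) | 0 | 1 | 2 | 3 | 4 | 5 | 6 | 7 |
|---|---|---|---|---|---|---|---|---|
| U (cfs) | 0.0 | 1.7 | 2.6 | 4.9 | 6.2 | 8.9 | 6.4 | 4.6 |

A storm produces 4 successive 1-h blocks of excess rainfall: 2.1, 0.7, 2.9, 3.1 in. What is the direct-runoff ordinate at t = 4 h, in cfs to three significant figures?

Q ≈ 29.3 cfs

By discrete convolution, Q_j = Σ (P_i / 1 in) · U_{j−i}.
At t = 4 h (j=4): Q = (2.1/1)·6.2 + (0.7/1)·4.9 + (2.9/1)·2.6 + (3.1/1)·1.7 = 29.3 cfs.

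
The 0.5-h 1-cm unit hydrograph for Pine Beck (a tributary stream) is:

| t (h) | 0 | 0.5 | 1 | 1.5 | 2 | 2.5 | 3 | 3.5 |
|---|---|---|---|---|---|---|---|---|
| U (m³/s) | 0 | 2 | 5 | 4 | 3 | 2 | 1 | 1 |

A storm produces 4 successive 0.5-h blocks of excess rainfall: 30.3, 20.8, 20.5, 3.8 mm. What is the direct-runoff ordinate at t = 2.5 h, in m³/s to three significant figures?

By discrete convolution, Q_j = Σ (P_i / 10 mm) · U_{j−i}.
At t = 2.5 h (j=5): Q = (30.3/10)·2 + (20.8/10)·3 + (20.5/10)·4 + (3.8/10)·5 = 22.4 m³/s.

Q ≈ 22.4 m³/s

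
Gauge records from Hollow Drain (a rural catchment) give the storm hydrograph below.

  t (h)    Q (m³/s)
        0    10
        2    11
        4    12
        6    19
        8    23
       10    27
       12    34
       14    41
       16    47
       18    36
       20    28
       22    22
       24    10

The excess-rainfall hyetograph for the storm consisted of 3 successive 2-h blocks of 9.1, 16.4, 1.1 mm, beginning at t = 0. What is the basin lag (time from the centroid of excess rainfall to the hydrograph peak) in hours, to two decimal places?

t_L ≈ 13.60 h

Centroid of excess rainfall: t_c = Σ P_i·t̄_i / ΣP_i = 2.3985 h (block centres at 1, 3, 5 h).
Hydrograph peak occurs at t = 16 h, so basin lag t_L = 16 − 2.3985 = 13.60 h.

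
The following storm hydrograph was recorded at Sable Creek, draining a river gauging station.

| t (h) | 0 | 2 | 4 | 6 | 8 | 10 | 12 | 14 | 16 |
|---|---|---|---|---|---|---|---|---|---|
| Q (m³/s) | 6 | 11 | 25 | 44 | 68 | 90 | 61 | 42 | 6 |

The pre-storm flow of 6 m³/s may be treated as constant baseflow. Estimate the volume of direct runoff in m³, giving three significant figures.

Direct-runoff ordinates (Q − Q_b): 0.0, 5.0, 19.0, 38.0, 62.0, 84.0, 55.0, 36.0, 0.0 m³/s.
ΣQ_DR = 299.0 m³/s.
With Δt = 2 h = 7200 s, V = ΣQ_DR · Δt = 299.0 × 7200 = 2.15 × 10^6 m³.

V ≈ 2.15 × 10^6 m³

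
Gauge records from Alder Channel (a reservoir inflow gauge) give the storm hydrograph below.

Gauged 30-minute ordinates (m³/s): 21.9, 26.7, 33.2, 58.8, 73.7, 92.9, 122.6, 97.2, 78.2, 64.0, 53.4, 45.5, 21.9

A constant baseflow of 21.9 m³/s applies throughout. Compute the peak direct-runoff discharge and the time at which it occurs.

Q_p = 100.7 m³/s at t = 3 h

Subtracting baseflow gives direct-runoff ordinates: 0.0, 4.8, 11.3, 36.9, 51.8, 71.0, 100.7, 75.3, 56.3, 42.1, 31.5, 23.6, 0.0 m³/s.
The maximum is 100.7 m³/s, occurring at the reading for t = 3 h.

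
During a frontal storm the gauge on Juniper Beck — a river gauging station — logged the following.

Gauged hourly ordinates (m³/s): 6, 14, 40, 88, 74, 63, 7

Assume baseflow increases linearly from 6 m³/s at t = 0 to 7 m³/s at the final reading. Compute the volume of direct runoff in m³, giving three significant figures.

Direct-runoff ordinates (Q − Q_b): 0.00, 7.83, 33.67, 81.50, 67.33, 56.17, 0.00 m³/s.
ΣQ_DR = 246.5 m³/s.
With Δt = 1 h = 3600 s, V = ΣQ_DR · Δt = 246.5 × 3600 = 8.87 × 10^5 m³.

V ≈ 8.87 × 10^5 m³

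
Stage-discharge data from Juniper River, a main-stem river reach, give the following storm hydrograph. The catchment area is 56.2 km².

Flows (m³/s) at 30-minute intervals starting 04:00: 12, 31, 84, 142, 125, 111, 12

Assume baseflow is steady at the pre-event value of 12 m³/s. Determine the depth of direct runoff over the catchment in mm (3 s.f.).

d ≈ 13.9 mm

Direct runoff: 0.0, 19.0, 72.0, 130.0, 113.0, 99.0, 0.0 m³/s; ΣQ_DR = 433.0 m³/s.
V = ΣQ_DR · Δt = 433.0 × 1800 s = 7.794 × 10^5 m³.
Over A = 56.2 km², depth = V / A = 13.9 mm.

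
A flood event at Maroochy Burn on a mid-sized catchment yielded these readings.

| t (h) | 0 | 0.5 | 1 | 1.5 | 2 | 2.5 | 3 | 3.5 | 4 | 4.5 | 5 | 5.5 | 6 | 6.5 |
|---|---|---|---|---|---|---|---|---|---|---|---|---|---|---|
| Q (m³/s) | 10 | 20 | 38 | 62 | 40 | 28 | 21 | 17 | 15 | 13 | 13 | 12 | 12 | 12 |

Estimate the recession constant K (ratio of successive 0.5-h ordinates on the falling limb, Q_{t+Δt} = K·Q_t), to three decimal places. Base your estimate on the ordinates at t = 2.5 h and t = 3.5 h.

Using the recession-limb readings at t = 2.5 h and t = 3.5 h: Q falls from 28 to 17 m³/s over 2 intervals.
K = (Q₂/Q₁)^(1/2) = (17/28)^(1/2) = 0.779.

K ≈ 0.779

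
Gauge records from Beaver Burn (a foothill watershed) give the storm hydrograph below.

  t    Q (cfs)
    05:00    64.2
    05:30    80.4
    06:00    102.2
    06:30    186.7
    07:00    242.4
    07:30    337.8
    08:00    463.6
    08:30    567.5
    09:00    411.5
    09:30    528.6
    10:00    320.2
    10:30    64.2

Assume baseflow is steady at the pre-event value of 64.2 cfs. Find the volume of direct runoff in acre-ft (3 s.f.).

Direct-runoff ordinates (Q − Q_b): 0.0, 16.2, 38.0, 122.5, 178.2, 273.6, 399.4, 503.3, 347.3, 464.4, 256.0, 0.0 cfs.
ΣQ_DR = 2599 cfs.
With Δt = 0.5 h = 1800 s, V = ΣQ_DR · Δt = 2599 × 1800 = 4.68 × 10^6 ft³ = 107 acre-ft.

V ≈ 107 acre-ft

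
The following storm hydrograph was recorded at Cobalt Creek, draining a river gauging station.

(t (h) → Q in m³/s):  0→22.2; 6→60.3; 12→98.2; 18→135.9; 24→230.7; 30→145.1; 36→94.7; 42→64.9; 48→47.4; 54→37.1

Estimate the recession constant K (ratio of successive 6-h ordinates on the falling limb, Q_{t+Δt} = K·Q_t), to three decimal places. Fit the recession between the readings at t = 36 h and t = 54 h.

K ≈ 0.732

Using the recession-limb readings at t = 36 h and t = 54 h: Q falls from 94.7 to 37.1 m³/s over 3 intervals.
K = (Q₂/Q₁)^(1/3) = (37.1/94.7)^(1/3) = 0.732.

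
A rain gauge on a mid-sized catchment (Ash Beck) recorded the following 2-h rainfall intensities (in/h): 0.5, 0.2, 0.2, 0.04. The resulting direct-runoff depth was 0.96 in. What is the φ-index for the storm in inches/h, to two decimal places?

Only the 3 blocks with intensity above φ contribute runoff: 0.5, 0.2, 0.2 in/h.
Σ(I−φ)·Δt = d  ⇒  (0.5+0.2+0.2 − 3φ)·2 = 0.96
φ = (0.9000 − 0.96/2) / 3 = 0.14 in/h.

φ ≈ 0.14 in/h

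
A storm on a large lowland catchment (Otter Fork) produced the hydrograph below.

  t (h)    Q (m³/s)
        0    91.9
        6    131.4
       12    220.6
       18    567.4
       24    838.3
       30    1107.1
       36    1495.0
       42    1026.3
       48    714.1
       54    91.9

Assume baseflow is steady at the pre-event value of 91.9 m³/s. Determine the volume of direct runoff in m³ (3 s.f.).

Direct-runoff ordinates (Q − Q_b): 0.0, 39.5, 128.7, 475.5, 746.4, 1015.2, 1403.1, 934.4, 622.2, 0.0 m³/s.
ΣQ_DR = 5365 m³/s.
With Δt = 6 h = 21600 s, V = ΣQ_DR · Δt = 5365 × 21600 = 1.16 × 10^8 m³.

V ≈ 1.16 × 10^8 m³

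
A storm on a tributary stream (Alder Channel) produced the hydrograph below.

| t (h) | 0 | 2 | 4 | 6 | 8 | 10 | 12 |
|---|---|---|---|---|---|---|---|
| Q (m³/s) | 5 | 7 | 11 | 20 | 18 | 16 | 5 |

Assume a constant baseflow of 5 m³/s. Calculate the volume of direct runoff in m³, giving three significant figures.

Direct-runoff ordinates (Q − Q_b): 0.0, 2.0, 6.0, 15.0, 13.0, 11.0, 0.0 m³/s.
ΣQ_DR = 47.00 m³/s.
With Δt = 2 h = 7200 s, V = ΣQ_DR · Δt = 47.00 × 7200 = 3.38 × 10^5 m³.

V ≈ 3.38 × 10^5 m³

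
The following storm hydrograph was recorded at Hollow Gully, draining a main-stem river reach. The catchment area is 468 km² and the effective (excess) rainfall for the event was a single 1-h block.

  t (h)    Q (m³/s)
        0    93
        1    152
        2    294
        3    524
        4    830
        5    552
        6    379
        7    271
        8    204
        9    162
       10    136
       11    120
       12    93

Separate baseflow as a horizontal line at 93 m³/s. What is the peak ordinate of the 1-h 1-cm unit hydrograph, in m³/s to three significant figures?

Direct runoff: 0.0, 59.0, 201.0, 431.0, 737.0, 459.0, 286.0, 178.0, 111.0, 69.0, 43.0, 27.0, 0.0 m³/s; ΣQ_DR = 2601 m³/s, peak = 737.0 m³/s.
Runoff depth d = ΣQ_DR·Δt / A = 2601 × 3600 / (468 km²) = 20.01 mm.
The 1-cm UH is the DRH scaled by (10 mm)/d, so U_p = 737.0 × 10/20.01 = 368 m³/s.

U_p ≈ 368 m³/s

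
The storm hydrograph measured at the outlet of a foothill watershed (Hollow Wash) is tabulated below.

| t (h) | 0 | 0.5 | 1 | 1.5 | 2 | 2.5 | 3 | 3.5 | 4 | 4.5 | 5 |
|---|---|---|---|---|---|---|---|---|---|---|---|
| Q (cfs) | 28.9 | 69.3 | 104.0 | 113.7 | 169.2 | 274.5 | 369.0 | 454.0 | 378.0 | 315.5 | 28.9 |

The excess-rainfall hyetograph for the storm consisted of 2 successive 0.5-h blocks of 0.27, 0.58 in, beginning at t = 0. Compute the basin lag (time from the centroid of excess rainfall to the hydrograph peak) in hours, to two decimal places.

Centroid of excess rainfall: t_c = Σ P_i·t̄_i / ΣP_i = 0.5912 h (block centres at 0.25, 0.75 h).
Hydrograph peak occurs at t = 3.5 h, so basin lag t_L = 3.5 − 0.5912 = 2.91 h.

t_L ≈ 2.91 h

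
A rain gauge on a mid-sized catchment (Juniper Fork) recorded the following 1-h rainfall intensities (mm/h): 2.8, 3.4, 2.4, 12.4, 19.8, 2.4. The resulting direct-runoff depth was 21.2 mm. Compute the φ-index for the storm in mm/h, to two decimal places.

φ ≈ 5.50 mm/h

Only the 2 blocks with intensity above φ contribute runoff: 12.4, 19.8 mm/h.
Σ(I−φ)·Δt = d  ⇒  (12.4+19.8 − 2φ)·1 = 21.2
φ = (32.20 − 21.2/1) / 2 = 5.50 mm/h.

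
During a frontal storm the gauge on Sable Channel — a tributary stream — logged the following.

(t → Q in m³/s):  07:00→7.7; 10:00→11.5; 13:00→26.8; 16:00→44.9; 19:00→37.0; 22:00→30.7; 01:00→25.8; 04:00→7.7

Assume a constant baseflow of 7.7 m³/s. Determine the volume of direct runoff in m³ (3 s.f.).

V ≈ 1.41 × 10^6 m³

Direct-runoff ordinates (Q − Q_b): 0.0, 3.8, 19.1, 37.2, 29.3, 23.0, 18.1, 0.0 m³/s.
ΣQ_DR = 130.5 m³/s.
With Δt = 3 h = 10800 s, V = ΣQ_DR · Δt = 130.5 × 10800 = 1.41 × 10^6 m³.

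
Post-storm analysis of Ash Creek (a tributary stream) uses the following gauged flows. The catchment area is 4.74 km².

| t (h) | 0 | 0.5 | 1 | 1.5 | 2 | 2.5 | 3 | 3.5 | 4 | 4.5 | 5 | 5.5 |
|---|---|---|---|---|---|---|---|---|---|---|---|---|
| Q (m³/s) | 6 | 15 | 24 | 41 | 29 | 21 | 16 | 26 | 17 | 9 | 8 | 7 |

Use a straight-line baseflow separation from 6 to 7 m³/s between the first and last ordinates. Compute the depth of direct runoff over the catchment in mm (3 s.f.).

d ≈ 53.5 mm

Direct runoff: 0.00, 8.91, 17.82, 34.73, 22.64, 14.55, 9.45, 19.36, 10.27, 2.18, 1.09, 0.00 m³/s; ΣQ_DR = 141.0 m³/s.
V = ΣQ_DR · Δt = 141.0 × 1800 s = 2.538 × 10^5 m³.
Over A = 4.74 km², depth = V / A = 53.5 mm.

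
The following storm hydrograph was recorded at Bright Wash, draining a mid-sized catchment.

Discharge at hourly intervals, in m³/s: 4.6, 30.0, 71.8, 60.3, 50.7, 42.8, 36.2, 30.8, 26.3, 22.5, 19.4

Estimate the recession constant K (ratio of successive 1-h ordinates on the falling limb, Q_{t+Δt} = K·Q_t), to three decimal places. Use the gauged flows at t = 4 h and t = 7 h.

K ≈ 0.847

Using the recession-limb readings at t = 4 h and t = 7 h: Q falls from 50.7 to 30.8 m³/s over 3 intervals.
K = (Q₂/Q₁)^(1/3) = (30.8/50.7)^(1/3) = 0.847.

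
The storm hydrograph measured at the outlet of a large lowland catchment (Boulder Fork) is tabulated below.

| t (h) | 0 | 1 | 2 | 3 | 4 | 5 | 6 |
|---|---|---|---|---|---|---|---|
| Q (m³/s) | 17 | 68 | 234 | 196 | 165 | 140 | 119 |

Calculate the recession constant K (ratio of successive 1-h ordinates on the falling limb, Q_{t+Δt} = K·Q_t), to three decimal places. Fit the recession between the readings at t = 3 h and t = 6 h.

Using the recession-limb readings at t = 3 h and t = 6 h: Q falls from 196 to 119 m³/s over 3 intervals.
K = (Q₂/Q₁)^(1/3) = (119/196)^(1/3) = 0.847.

K ≈ 0.847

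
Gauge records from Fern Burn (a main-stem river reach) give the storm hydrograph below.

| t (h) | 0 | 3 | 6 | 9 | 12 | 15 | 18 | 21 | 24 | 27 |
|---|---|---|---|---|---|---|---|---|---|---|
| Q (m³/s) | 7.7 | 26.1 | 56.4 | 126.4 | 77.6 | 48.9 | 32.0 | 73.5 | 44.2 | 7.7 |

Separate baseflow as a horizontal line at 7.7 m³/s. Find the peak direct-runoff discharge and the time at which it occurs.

Q_p = 118.7 m³/s at t = 9 h

Subtracting baseflow gives direct-runoff ordinates: 0.0, 18.4, 48.7, 118.7, 69.9, 41.2, 24.3, 65.8, 36.5, 0.0 m³/s.
The maximum is 118.7 m³/s, occurring at the reading for t = 9 h.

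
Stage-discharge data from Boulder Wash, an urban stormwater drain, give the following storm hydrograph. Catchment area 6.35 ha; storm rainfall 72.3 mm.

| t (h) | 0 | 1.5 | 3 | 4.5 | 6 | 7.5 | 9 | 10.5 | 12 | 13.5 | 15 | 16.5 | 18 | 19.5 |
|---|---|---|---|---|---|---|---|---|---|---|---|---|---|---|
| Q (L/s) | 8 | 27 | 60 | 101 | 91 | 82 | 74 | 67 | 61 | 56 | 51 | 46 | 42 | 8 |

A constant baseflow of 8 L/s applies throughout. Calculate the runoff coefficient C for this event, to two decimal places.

C ≈ 0.78

ΣQ_DR = 662.0 L/s; V = ΣQ_DR·Δt = 3.575 × 10^6 L.
Runoff depth d = V / A = 56.30 mm.
C = d / P = 56.30 / 72.3 = 0.78.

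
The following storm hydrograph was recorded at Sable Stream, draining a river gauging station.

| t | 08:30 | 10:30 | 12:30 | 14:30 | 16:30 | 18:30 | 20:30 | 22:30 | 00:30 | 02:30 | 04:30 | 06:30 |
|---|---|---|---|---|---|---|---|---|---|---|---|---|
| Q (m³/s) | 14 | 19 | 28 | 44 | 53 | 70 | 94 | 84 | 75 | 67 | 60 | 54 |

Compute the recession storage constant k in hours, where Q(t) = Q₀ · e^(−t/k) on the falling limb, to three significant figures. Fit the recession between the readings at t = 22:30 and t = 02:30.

k ≈ 17.7 h

On the falling limb, Q drops from 84 to 67 m³/s between t = 22:30 and t = 02:30 (Δt = 4 h).
k = −Δt / ln(Q₂/Q₁) = −4 / ln(67/84) = 17.7 h.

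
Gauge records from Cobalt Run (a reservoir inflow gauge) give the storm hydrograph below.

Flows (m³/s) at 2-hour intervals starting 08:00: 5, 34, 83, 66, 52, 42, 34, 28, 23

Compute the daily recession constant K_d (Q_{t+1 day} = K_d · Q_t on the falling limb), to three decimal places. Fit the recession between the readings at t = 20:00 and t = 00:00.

Between t = 20:00 and t = 00:00 the flow falls from 34 to 23 m³/s over 2×2 h = 4 h.
Per-interval ratio K = (23/34)^(1/2) = 0.8225; K_d = K^(24/2) = 0.096.

K_d ≈ 0.096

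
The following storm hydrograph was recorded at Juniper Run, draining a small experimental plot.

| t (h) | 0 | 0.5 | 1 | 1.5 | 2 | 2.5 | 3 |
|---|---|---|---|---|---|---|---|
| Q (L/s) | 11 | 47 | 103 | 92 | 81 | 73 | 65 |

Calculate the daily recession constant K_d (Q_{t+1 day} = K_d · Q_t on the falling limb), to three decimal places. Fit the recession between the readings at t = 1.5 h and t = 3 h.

Between t = 1.5 h and t = 3 h the flow falls from 92 to 65 L/s over 3×0.5 h = 1.5 h.
Per-interval ratio K = (65/92)^(1/3) = 0.8907; K_d = K^(24/0.5) = 0.004.

K_d ≈ 0.004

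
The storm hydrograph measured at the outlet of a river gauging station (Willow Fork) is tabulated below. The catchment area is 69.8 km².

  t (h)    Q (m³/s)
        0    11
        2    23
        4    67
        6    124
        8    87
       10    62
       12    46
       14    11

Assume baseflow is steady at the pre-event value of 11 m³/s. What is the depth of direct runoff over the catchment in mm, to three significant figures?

d ≈ 35.4 mm

Direct runoff: 0.0, 12.0, 56.0, 113.0, 76.0, 51.0, 35.0, 0.0 m³/s; ΣQ_DR = 343.0 m³/s.
V = ΣQ_DR · Δt = 343.0 × 7200 s = 2.470 × 10^6 m³.
Over A = 69.8 km², depth = V / A = 35.4 mm.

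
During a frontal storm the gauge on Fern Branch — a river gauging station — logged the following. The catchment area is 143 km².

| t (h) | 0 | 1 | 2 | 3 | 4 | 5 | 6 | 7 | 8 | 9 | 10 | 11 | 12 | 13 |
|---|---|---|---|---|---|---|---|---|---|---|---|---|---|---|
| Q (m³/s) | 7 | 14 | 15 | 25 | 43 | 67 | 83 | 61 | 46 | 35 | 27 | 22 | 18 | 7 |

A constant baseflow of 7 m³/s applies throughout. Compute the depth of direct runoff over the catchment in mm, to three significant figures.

Direct runoff: 0.0, 7.0, 8.0, 18.0, 36.0, 60.0, 76.0, 54.0, 39.0, 28.0, 20.0, 15.0, 11.0, 0.0 m³/s; ΣQ_DR = 372.0 m³/s.
V = ΣQ_DR · Δt = 372.0 × 3600 s = 1.339 × 10^6 m³.
Over A = 143 km², depth = V / A = 9.37 mm.

d ≈ 9.37 mm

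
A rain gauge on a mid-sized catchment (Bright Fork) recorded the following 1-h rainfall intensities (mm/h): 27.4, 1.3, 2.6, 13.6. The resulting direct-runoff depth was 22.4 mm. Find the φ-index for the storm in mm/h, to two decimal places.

φ ≈ 9.30 mm/h

Only the 2 blocks with intensity above φ contribute runoff: 27.4, 13.6 mm/h.
Σ(I−φ)·Δt = d  ⇒  (27.4+13.6 − 2φ)·1 = 22.4
φ = (41.00 − 22.4/1) / 2 = 9.30 mm/h.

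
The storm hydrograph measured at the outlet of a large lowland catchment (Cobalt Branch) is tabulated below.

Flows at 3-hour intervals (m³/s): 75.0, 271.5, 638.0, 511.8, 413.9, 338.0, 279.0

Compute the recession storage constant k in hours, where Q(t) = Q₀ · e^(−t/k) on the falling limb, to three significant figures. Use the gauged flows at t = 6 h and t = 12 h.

k ≈ 13.9 h

On the falling limb, Q drops from 638.0 to 413.9 m³/s between t = 6 h and t = 12 h (Δt = 6 h).
k = −Δt / ln(Q₂/Q₁) = −6 / ln(413.9/638.0) = 13.9 h.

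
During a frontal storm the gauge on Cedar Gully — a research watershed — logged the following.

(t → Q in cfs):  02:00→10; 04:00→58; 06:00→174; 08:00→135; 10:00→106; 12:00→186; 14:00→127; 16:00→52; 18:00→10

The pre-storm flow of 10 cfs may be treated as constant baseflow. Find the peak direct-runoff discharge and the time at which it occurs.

Q_p = 176.0 cfs at t = 12:00

Subtracting baseflow gives direct-runoff ordinates: 0.0, 48.0, 164.0, 125.0, 96.0, 176.0, 117.0, 42.0, 0.0 cfs.
The maximum is 176.0 cfs, occurring at the reading for t = 12:00.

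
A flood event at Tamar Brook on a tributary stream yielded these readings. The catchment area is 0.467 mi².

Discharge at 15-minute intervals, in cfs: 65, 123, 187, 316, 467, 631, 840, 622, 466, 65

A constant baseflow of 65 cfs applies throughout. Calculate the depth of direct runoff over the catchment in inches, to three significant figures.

Direct runoff: 0.0, 58.0, 122.0, 251.0, 402.0, 566.0, 775.0, 557.0, 401.0, 0.0 cfs; ΣQ_DR = 3132 cfs.
V = ΣQ_DR · Δt = 3132 × 900 s = 2.819 × 10^6 ft³.
Over A = 0.467 mi², depth = V / A = 2.60 in.

d ≈ 2.60 in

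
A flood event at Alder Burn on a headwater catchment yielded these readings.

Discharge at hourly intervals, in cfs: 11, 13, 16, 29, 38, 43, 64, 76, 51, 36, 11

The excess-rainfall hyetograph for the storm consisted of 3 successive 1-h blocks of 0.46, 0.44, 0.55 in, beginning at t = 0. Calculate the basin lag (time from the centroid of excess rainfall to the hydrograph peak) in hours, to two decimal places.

Centroid of excess rainfall: t_c = Σ P_i·t̄_i / ΣP_i = 1.5621 h (block centres at 0.5, 1.5, 2.5 h).
Hydrograph peak occurs at t = 7 h, so basin lag t_L = 7 − 1.5621 = 5.44 h.

t_L ≈ 5.44 h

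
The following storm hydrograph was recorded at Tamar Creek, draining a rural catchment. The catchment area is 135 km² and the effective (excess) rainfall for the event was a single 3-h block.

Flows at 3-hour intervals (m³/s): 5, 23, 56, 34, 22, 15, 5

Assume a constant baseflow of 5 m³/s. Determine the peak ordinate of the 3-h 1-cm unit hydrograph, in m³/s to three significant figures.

U_p ≈ 51.0 m³/s

Direct runoff: 0.0, 18.0, 51.0, 29.0, 17.0, 10.0, 0.0 m³/s; ΣQ_DR = 125.0 m³/s, peak = 51.0 m³/s.
Runoff depth d = ΣQ_DR·Δt / A = 125.0 × 10800 / (135 km²) = 10.00 mm.
The 1-cm UH is the DRH scaled by (10 mm)/d, so U_p = 51.0 × 10/10.00 = 51.0 m³/s.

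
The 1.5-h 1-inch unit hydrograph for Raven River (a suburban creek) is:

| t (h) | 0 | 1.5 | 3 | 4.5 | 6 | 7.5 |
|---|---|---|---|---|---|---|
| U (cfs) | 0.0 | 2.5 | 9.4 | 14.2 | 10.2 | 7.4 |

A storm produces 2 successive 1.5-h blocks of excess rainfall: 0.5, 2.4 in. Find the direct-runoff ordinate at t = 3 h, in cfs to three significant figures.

Q ≈ 10.7 cfs

By discrete convolution, Q_j = Σ (P_i / 1 in) · U_{j−i}.
At t = 3 h (j=2): Q = (0.5/1)·9.4 + (2.4/1)·2.5 = 10.7 cfs.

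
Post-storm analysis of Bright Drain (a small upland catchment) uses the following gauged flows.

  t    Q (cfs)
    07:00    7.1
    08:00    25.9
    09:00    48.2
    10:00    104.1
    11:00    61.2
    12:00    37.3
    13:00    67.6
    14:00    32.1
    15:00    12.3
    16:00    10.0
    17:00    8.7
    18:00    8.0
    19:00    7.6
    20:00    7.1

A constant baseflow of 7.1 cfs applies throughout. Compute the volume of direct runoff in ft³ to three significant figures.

Direct-runoff ordinates (Q − Q_b): 0.0, 18.8, 41.1, 97.0, 54.1, 30.2, 60.5, 25.0, 5.2, 2.9, 1.6, 0.9, 0.5, 0.0 cfs.
ΣQ_DR = 337.8 cfs.
With Δt = 1 h = 3600 s, V = ΣQ_DR · Δt = 337.8 × 3600 = 1.22 × 10^6 ft³.

V ≈ 1.22 × 10^6 ft³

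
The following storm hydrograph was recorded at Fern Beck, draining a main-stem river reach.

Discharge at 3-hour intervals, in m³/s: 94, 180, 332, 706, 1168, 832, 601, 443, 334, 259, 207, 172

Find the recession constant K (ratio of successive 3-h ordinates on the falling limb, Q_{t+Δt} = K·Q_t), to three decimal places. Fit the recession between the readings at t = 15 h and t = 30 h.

Using the recession-limb readings at t = 15 h and t = 30 h: Q falls from 832 to 207 m³/s over 5 intervals.
K = (Q₂/Q₁)^(1/5) = (207/832)^(1/5) = 0.757.

K ≈ 0.757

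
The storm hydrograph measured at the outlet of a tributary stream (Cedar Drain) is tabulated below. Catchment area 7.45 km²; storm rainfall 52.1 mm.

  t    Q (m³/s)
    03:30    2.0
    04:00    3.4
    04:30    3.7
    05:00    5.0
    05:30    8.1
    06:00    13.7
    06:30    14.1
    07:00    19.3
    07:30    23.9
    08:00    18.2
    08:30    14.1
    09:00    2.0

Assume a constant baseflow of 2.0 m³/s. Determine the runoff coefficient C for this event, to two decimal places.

ΣQ_DR = 103.5 m³/s; V = ΣQ_DR·Δt = 1.863 × 10^5 m³.
Runoff depth d = V / A = 25.01 mm.
C = d / P = 25.01 / 52.1 = 0.48.

C ≈ 0.48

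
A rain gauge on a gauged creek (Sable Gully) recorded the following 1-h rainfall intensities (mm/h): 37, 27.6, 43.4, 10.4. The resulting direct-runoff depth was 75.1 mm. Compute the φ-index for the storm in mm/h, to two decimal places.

φ ≈ 10.97 mm/h

Only the 3 blocks with intensity above φ contribute runoff: 37, 27.6, 43.4 mm/h.
Σ(I−φ)·Δt = d  ⇒  (37+27.6+43.4 − 3φ)·1 = 75.1
φ = (108.0 − 75.1/1) / 3 = 10.97 mm/h.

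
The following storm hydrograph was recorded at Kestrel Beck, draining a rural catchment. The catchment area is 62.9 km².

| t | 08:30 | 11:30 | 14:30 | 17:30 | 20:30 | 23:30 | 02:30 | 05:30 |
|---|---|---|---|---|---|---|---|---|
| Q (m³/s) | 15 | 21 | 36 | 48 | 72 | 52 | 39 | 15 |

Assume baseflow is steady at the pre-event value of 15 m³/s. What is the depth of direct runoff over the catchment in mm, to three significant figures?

d ≈ 30.6 mm

Direct runoff: 0.0, 6.0, 21.0, 33.0, 57.0, 37.0, 24.0, 0.0 m³/s; ΣQ_DR = 178.0 m³/s.
V = ΣQ_DR · Δt = 178.0 × 10800 s = 1.922 × 10^6 m³.
Over A = 62.9 km², depth = V / A = 30.6 mm.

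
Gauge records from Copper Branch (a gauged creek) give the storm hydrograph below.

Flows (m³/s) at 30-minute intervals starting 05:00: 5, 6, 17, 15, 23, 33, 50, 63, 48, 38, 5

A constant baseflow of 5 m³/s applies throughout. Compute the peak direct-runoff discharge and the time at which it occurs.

Subtracting baseflow gives direct-runoff ordinates: 0.0, 1.0, 12.0, 10.0, 18.0, 28.0, 45.0, 58.0, 43.0, 33.0, 0.0 m³/s.
The maximum is 58.0 m³/s, occurring at the reading for t = 08:30.

Q_p = 58.0 m³/s at t = 08:30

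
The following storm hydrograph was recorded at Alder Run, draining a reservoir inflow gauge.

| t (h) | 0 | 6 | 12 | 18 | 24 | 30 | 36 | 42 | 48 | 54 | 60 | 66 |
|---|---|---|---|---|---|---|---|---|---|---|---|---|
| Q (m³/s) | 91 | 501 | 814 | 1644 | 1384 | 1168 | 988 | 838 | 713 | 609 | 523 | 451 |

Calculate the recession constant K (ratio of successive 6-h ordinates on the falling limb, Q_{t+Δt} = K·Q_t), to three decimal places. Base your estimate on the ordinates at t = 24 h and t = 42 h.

K ≈ 0.846

Using the recession-limb readings at t = 24 h and t = 42 h: Q falls from 1384 to 838 m³/s over 3 intervals.
K = (Q₂/Q₁)^(1/3) = (838/1384)^(1/3) = 0.846.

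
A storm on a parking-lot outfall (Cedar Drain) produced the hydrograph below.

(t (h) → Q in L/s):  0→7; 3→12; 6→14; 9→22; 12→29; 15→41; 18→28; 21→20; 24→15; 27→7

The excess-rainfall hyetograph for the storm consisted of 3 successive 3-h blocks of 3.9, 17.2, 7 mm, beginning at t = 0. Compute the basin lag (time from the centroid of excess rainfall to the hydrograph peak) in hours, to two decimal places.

Centroid of excess rainfall: t_c = Σ P_i·t̄_i / ΣP_i = 4.8310 h (block centres at 1.5, 4.5, 7.5 h).
Hydrograph peak occurs at t = 15 h, so basin lag t_L = 15 − 4.8310 = 10.17 h.

t_L ≈ 10.17 h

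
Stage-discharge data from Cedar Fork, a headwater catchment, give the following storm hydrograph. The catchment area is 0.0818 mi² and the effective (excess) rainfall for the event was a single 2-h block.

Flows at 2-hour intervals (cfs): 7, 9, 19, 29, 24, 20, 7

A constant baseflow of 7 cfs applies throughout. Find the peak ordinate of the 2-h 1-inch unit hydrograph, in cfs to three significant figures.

Direct runoff: 0.0, 2.0, 12.0, 22.0, 17.0, 13.0, 0.0 cfs; ΣQ_DR = 66.00 cfs, peak = 22.0 cfs.
Runoff depth d = ΣQ_DR·Δt / A = 66.00 × 7200 / (0.0818 mi²) = 2.501 in.
The 1-inch UH is the DRH scaled by (1 in)/d, so U_p = 22.0 × 1/2.501 = 8.80 cfs.

U_p ≈ 8.80 cfs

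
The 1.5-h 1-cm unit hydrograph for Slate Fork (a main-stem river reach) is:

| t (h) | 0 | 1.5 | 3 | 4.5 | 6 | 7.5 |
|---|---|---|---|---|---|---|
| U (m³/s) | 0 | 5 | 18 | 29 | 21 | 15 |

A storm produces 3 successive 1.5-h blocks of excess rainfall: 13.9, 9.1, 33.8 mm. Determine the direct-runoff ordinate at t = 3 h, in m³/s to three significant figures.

By discrete convolution, Q_j = Σ (P_i / 10 mm) · U_{j−i}.
At t = 3 h (j=2): Q = (13.9/10)·18 + (9.1/10)·5 + (33.8/10)·0 = 29.6 m³/s.

Q ≈ 29.6 m³/s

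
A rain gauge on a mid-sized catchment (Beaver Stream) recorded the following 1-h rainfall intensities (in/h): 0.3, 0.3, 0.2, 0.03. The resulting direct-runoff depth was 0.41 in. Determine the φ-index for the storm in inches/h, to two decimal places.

φ ≈ 0.13 in/h

Only the 3 blocks with intensity above φ contribute runoff: 0.3, 0.3, 0.2 in/h.
Σ(I−φ)·Δt = d  ⇒  (0.3+0.3+0.2 − 3φ)·1 = 0.41
φ = (0.8000 − 0.41/1) / 3 = 0.13 in/h.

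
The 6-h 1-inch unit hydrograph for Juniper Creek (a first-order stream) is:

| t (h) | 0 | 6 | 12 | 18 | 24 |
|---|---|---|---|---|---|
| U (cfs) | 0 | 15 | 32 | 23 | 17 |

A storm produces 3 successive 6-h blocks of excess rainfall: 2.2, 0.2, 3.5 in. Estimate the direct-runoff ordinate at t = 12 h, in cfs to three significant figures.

Q ≈ 73.4 cfs

By discrete convolution, Q_j = Σ (P_i / 1 in) · U_{j−i}.
At t = 12 h (j=2): Q = (2.2/1)·32 + (0.2/1)·15 + (3.5/1)·0 = 73.4 cfs.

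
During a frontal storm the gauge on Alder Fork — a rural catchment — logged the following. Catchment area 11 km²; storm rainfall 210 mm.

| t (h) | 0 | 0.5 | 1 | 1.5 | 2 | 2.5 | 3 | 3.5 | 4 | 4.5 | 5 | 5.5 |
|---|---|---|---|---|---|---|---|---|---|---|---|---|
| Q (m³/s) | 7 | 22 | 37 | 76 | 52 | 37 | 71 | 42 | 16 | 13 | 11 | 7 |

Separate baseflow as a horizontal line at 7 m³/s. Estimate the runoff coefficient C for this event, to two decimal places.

C ≈ 0.24

ΣQ_DR = 307.0 m³/s; V = ΣQ_DR·Δt = 5.526 × 10^5 m³.
Runoff depth d = V / A = 50.24 mm.
C = d / P = 50.24 / 210 = 0.24.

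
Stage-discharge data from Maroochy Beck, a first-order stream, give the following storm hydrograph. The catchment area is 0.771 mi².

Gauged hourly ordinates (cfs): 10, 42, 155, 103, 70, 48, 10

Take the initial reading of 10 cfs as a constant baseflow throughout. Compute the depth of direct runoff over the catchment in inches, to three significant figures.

Direct runoff: 0.0, 32.0, 145.0, 93.0, 60.0, 38.0, 0.0 cfs; ΣQ_DR = 368.0 cfs.
V = ΣQ_DR · Δt = 368.0 × 3600 s = 1.325 × 10^6 ft³.
Over A = 0.771 mi², depth = V / A = 0.740 in.

d ≈ 0.740 in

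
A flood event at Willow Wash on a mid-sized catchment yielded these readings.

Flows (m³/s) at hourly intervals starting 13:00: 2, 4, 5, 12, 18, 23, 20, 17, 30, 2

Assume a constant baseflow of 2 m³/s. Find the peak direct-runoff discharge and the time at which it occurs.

Q_p = 28.0 m³/s at t = 21:00

Subtracting baseflow gives direct-runoff ordinates: 0.0, 2.0, 3.0, 10.0, 16.0, 21.0, 18.0, 15.0, 28.0, 0.0 m³/s.
The maximum is 28.0 m³/s, occurring at the reading for t = 21:00.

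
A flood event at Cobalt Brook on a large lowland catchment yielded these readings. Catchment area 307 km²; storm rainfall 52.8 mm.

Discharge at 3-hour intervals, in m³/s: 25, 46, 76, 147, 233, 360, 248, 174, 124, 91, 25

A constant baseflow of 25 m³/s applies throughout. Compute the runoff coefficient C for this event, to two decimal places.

C ≈ 0.85

ΣQ_DR = 1274 m³/s; V = ΣQ_DR·Δt = 1.376 × 10^7 m³.
Runoff depth d = V / A = 44.82 mm.
C = d / P = 44.82 / 52.8 = 0.85.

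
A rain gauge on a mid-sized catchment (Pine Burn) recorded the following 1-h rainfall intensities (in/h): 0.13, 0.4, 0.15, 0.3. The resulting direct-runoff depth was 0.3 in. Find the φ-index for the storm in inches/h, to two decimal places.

Only the 2 blocks with intensity above φ contribute runoff: 0.4, 0.3 in/h.
Σ(I−φ)·Δt = d  ⇒  (0.4+0.3 − 2φ)·1 = 0.3
φ = (0.7000 − 0.3/1) / 2 = 0.20 in/h.

φ ≈ 0.20 in/h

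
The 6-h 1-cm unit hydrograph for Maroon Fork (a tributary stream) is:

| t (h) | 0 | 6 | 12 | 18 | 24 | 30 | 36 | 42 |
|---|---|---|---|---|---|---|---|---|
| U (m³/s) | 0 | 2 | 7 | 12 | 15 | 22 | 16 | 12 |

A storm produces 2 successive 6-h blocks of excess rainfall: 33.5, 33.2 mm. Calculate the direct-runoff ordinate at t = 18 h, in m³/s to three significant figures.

By discrete convolution, Q_j = Σ (P_i / 10 mm) · U_{j−i}.
At t = 18 h (j=3): Q = (33.5/10)·12 + (33.2/10)·7 = 63.4 m³/s.

Q ≈ 63.4 m³/s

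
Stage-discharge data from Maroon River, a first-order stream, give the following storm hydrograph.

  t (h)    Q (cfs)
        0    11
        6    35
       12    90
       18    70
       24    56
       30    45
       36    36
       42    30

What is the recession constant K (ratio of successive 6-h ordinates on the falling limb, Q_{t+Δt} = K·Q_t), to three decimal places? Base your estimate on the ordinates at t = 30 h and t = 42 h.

K ≈ 0.816

Using the recession-limb readings at t = 30 h and t = 42 h: Q falls from 45 to 30 cfs over 2 intervals.
K = (Q₂/Q₁)^(1/2) = (30/45)^(1/2) = 0.816.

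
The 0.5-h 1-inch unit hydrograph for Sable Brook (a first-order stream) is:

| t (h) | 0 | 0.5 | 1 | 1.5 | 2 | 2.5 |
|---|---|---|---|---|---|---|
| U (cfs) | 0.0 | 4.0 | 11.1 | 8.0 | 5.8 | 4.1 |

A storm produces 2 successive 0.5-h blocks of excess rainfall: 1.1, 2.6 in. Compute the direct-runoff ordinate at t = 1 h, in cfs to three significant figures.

By discrete convolution, Q_j = Σ (P_i / 1 in) · U_{j−i}.
At t = 1 h (j=2): Q = (1.1/1)·11.1 + (2.6/1)·4.0 = 22.6 cfs.

Q ≈ 22.6 cfs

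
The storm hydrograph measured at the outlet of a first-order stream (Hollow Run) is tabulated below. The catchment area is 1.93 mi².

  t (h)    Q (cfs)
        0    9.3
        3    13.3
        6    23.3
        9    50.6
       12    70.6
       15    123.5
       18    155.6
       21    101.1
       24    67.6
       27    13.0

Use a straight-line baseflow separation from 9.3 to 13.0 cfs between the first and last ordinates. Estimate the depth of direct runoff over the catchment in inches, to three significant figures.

d ≈ 1.24 in

Direct runoff: 0.00, 3.59, 13.18, 40.07, 59.66, 112.14, 143.83, 88.92, 55.01, 0.00 cfs; ΣQ_DR = 516.4 cfs.
V = ΣQ_DR · Δt = 516.4 × 10800 s = 5.577 × 10^6 ft³.
Over A = 1.93 mi², depth = V / A = 1.24 in.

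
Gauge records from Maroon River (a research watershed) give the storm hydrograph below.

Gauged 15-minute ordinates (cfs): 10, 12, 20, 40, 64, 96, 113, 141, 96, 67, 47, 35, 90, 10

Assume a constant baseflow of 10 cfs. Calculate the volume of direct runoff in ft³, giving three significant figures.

Direct-runoff ordinates (Q − Q_b): 0.0, 2.0, 10.0, 30.0, 54.0, 86.0, 103.0, 131.0, 86.0, 57.0, 37.0, 25.0, 80.0, 0.0 cfs.
ΣQ_DR = 701.0 cfs.
With Δt = 0.25 h = 900 s, V = ΣQ_DR · Δt = 701.0 × 900 = 6.31 × 10^5 ft³.

V ≈ 6.31 × 10^5 ft³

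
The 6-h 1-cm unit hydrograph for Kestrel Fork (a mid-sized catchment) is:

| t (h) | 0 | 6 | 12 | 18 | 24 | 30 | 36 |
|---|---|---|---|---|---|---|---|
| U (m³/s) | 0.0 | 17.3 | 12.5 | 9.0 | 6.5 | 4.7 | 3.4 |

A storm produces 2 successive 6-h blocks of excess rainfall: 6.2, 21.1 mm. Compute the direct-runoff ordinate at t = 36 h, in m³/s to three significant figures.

Q ≈ 12.0 m³/s

By discrete convolution, Q_j = Σ (P_i / 10 mm) · U_{j−i}.
At t = 36 h (j=6): Q = (6.2/10)·3.4 + (21.1/10)·4.7 = 12.0 m³/s.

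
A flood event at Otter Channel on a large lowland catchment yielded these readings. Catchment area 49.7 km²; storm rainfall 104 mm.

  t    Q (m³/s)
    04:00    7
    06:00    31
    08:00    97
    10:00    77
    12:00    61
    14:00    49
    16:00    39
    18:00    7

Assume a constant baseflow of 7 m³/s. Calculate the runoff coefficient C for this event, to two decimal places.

ΣQ_DR = 312.0 m³/s; V = ΣQ_DR·Δt = 2.246 × 10^6 m³.
Runoff depth d = V / A = 45.20 mm.
C = d / P = 45.20 / 104 = 0.43.

C ≈ 0.43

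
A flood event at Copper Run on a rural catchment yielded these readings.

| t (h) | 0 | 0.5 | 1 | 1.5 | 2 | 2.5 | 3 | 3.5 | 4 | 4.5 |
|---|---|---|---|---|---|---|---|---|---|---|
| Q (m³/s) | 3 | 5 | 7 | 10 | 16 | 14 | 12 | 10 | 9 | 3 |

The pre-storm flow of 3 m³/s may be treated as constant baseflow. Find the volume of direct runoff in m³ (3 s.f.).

V ≈ 1.06 × 10^5 m³

Direct-runoff ordinates (Q − Q_b): 0.0, 2.0, 4.0, 7.0, 13.0, 11.0, 9.0, 7.0, 6.0, 0.0 m³/s.
ΣQ_DR = 59.00 m³/s.
With Δt = 0.5 h = 1800 s, V = ΣQ_DR · Δt = 59.00 × 1800 = 1.06 × 10^5 m³.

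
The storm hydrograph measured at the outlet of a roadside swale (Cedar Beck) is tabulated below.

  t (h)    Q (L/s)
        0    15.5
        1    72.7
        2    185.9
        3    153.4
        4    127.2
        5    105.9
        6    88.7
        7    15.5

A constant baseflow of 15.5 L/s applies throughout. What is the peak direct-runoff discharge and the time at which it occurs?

Subtracting baseflow gives direct-runoff ordinates: 0.0, 57.2, 170.4, 137.9, 111.7, 90.4, 73.2, 0.0 L/s.
The maximum is 170.4 L/s, occurring at the reading for t = 2 h.

Q_p = 170.4 L/s at t = 2 h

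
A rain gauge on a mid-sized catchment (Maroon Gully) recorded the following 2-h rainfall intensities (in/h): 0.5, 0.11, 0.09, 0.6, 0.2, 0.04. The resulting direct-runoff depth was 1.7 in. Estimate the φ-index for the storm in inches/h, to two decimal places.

φ ≈ 0.15 in/h

Only the 3 blocks with intensity above φ contribute runoff: 0.5, 0.6, 0.2 in/h.
Σ(I−φ)·Δt = d  ⇒  (0.5+0.6+0.2 − 3φ)·2 = 1.7
φ = (1.300 − 1.7/2) / 3 = 0.15 in/h.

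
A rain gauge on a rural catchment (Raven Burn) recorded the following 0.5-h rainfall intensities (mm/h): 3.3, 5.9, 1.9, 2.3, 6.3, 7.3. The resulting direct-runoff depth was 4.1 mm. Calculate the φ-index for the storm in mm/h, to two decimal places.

φ ≈ 3.77 mm/h

Only the 3 blocks with intensity above φ contribute runoff: 5.9, 6.3, 7.3 mm/h.
Σ(I−φ)·Δt = d  ⇒  (5.9+6.3+7.3 − 3φ)·0.5 = 4.1
φ = (19.50 − 4.1/0.5) / 3 = 3.77 mm/h.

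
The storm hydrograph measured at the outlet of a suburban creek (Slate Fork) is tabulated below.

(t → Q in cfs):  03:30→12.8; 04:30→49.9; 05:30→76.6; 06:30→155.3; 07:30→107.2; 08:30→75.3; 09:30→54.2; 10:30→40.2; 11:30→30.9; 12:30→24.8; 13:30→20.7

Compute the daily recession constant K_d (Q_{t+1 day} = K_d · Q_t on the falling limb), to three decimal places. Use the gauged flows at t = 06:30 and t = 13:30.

Between t = 06:30 and t = 13:30 the flow falls from 155.3 to 20.7 cfs over 7×1 h = 7 h.
Per-interval ratio K = (20.7/155.3)^(1/7) = 0.7498; K_d = K^(24/1) = 0.001.

K_d ≈ 0.001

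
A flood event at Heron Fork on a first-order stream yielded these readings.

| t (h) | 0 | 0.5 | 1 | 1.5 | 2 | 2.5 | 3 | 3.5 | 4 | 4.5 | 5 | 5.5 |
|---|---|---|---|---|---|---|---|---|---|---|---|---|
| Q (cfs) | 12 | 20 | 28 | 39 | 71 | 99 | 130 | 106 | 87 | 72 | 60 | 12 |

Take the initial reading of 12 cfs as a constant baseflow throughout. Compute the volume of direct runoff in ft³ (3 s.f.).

V ≈ 1.07 × 10^6 ft³

Direct-runoff ordinates (Q − Q_b): 0.0, 8.0, 16.0, 27.0, 59.0, 87.0, 118.0, 94.0, 75.0, 60.0, 48.0, 0.0 cfs.
ΣQ_DR = 592.0 cfs.
With Δt = 0.5 h = 1800 s, V = ΣQ_DR · Δt = 592.0 × 1800 = 1.07 × 10^6 ft³.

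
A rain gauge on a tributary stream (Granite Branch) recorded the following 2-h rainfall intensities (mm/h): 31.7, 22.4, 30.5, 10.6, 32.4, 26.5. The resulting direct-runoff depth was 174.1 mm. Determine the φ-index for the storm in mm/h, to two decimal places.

φ ≈ 11.29 mm/h

Only the 5 blocks with intensity above φ contribute runoff: 31.7, 22.4, 30.5, 32.4, 26.5 mm/h.
Σ(I−φ)·Δt = d  ⇒  (31.7+22.4+30.5+32.4+26.5 − 5φ)·2 = 174.1
φ = (143.5 − 174.1/2) / 5 = 11.29 mm/h.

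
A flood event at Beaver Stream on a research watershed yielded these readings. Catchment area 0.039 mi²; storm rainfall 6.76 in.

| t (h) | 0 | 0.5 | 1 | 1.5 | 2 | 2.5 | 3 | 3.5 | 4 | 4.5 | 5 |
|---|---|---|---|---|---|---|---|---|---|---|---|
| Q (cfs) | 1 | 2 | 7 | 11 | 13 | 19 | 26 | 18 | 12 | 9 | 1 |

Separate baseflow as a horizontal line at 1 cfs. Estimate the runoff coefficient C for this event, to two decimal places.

C ≈ 0.32

ΣQ_DR = 108.0 cfs; V = ΣQ_DR·Δt = 1.944 × 10^5 ft³.
Runoff depth d = V / A = 2.146 in.
C = d / P = 2.146 / 6.76 = 0.32.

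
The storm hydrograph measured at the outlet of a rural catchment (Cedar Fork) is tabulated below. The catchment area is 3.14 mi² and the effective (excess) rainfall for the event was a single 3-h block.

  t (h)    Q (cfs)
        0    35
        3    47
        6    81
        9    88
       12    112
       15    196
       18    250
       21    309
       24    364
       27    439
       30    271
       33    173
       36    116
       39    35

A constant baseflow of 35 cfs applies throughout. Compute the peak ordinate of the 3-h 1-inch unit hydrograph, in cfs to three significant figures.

U_p ≈ 135 cfs

Direct runoff: 0.0, 12.0, 46.0, 53.0, 77.0, 161.0, 215.0, 274.0, 329.0, 404.0, 236.0, 138.0, 81.0, 0.0 cfs; ΣQ_DR = 2026 cfs, peak = 404.0 cfs.
Runoff depth d = ΣQ_DR·Δt / A = 2026 × 10800 / (3.14 mi²) = 2.999 in.
The 1-inch UH is the DRH scaled by (1 in)/d, so U_p = 404.0 × 1/2.999 = 135 cfs.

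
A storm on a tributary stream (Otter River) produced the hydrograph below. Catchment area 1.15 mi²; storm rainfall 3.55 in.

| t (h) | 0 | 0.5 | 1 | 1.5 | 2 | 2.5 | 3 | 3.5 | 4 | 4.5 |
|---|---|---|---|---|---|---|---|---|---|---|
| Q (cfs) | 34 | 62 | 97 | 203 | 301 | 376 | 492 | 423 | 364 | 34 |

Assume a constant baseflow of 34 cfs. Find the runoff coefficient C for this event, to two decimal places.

C ≈ 0.39

ΣQ_DR = 2046 cfs; V = ΣQ_DR·Δt = 3.683 × 10^6 ft³.
Runoff depth d = V / A = 1.378 in.
C = d / P = 1.378 / 3.55 = 0.39.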